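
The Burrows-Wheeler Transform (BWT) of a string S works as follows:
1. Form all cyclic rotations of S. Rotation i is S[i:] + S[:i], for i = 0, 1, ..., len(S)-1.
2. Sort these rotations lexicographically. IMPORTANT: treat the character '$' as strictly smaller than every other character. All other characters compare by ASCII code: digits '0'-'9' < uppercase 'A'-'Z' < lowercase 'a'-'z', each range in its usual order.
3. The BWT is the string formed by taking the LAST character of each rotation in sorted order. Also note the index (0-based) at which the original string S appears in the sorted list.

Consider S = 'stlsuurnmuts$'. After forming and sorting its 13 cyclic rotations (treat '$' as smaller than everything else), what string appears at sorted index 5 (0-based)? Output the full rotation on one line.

Answer: s$stlsuurnmut

Derivation:
All 13 rotations (rotation i = S[i:]+S[:i]):
  rot[0] = stlsuurnmuts$
  rot[1] = tlsuurnmuts$s
  rot[2] = lsuurnmuts$st
  rot[3] = suurnmuts$stl
  rot[4] = uurnmuts$stls
  rot[5] = urnmuts$stlsu
  rot[6] = rnmuts$stlsuu
  rot[7] = nmuts$stlsuur
  rot[8] = muts$stlsuurn
  rot[9] = uts$stlsuurnm
  rot[10] = ts$stlsuurnmu
  rot[11] = s$stlsuurnmut
  rot[12] = $stlsuurnmuts
Sorted (with $ < everything):
  sorted[0] = $stlsuurnmuts
  sorted[1] = lsuurnmuts$st
  sorted[2] = muts$stlsuurn
  sorted[3] = nmuts$stlsuur
  sorted[4] = rnmuts$stlsuu
  sorted[5] = s$stlsuurnmut
  sorted[6] = stlsuurnmuts$
  sorted[7] = suurnmuts$stl
  sorted[8] = tlsuurnmuts$s
  sorted[9] = ts$stlsuurnmu
  sorted[10] = urnmuts$stlsu
  sorted[11] = uts$stlsuurnm
  sorted[12] = uurnmuts$stls
sorted[5] = s$stlsuurnmut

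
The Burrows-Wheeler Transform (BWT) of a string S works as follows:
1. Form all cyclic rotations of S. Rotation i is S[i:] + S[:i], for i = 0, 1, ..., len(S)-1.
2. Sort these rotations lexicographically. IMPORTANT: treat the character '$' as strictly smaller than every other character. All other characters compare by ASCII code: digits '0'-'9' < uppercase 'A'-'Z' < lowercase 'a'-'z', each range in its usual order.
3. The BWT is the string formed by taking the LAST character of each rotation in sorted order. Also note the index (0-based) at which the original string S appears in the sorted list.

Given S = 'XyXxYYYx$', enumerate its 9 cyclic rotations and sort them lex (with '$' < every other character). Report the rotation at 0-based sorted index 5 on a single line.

All 9 rotations (rotation i = S[i:]+S[:i]):
  rot[0] = XyXxYYYx$
  rot[1] = yXxYYYx$X
  rot[2] = XxYYYx$Xy
  rot[3] = xYYYx$XyX
  rot[4] = YYYx$XyXx
  rot[5] = YYx$XyXxY
  rot[6] = Yx$XyXxYY
  rot[7] = x$XyXxYYY
  rot[8] = $XyXxYYYx
Sorted (with $ < everything):
  sorted[0] = $XyXxYYYx
  sorted[1] = XxYYYx$Xy
  sorted[2] = XyXxYYYx$
  sorted[3] = YYYx$XyXx
  sorted[4] = YYx$XyXxY
  sorted[5] = Yx$XyXxYY
  sorted[6] = x$XyXxYYY
  sorted[7] = xYYYx$XyX
  sorted[8] = yXxYYYx$X
sorted[5] = Yx$XyXxYY

Answer: Yx$XyXxYY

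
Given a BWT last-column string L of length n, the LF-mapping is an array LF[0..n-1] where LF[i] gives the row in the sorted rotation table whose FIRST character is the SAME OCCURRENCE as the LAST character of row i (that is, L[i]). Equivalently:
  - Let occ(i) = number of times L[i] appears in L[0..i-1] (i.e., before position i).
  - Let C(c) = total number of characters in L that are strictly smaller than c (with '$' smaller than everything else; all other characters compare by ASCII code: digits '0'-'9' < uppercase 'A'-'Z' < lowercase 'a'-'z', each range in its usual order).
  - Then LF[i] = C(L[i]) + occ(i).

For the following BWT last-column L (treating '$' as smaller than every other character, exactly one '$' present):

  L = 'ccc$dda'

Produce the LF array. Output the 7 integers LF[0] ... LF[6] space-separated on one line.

Answer: 2 3 4 0 5 6 1

Derivation:
Char counts: '$':1, 'a':1, 'c':3, 'd':2
C (first-col start): C('$')=0, C('a')=1, C('c')=2, C('d')=5
L[0]='c': occ=0, LF[0]=C('c')+0=2+0=2
L[1]='c': occ=1, LF[1]=C('c')+1=2+1=3
L[2]='c': occ=2, LF[2]=C('c')+2=2+2=4
L[3]='$': occ=0, LF[3]=C('$')+0=0+0=0
L[4]='d': occ=0, LF[4]=C('d')+0=5+0=5
L[5]='d': occ=1, LF[5]=C('d')+1=5+1=6
L[6]='a': occ=0, LF[6]=C('a')+0=1+0=1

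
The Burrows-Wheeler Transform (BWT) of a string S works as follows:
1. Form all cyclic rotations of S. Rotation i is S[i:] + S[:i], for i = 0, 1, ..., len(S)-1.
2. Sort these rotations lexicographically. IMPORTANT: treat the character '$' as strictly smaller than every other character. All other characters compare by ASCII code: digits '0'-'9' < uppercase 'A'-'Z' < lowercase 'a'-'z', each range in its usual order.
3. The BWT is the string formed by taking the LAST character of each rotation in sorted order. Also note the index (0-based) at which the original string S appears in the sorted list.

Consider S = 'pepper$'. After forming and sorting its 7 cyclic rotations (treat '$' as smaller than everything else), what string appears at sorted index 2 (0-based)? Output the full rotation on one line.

All 7 rotations (rotation i = S[i:]+S[:i]):
  rot[0] = pepper$
  rot[1] = epper$p
  rot[2] = pper$pe
  rot[3] = per$pep
  rot[4] = er$pepp
  rot[5] = r$peppe
  rot[6] = $pepper
Sorted (with $ < everything):
  sorted[0] = $pepper
  sorted[1] = epper$p
  sorted[2] = er$pepp
  sorted[3] = pepper$
  sorted[4] = per$pep
  sorted[5] = pper$pe
  sorted[6] = r$peppe
sorted[2] = er$pepp

Answer: er$pepp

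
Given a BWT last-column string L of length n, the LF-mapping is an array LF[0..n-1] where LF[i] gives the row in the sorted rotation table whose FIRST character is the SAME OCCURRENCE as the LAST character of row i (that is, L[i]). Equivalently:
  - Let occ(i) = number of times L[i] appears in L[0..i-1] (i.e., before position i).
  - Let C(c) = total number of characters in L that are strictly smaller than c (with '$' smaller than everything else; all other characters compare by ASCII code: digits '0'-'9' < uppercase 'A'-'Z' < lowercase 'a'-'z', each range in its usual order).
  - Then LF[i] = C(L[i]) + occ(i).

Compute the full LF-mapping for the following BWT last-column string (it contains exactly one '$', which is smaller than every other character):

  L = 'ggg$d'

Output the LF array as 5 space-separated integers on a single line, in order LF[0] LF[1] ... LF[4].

Answer: 2 3 4 0 1

Derivation:
Char counts: '$':1, 'd':1, 'g':3
C (first-col start): C('$')=0, C('d')=1, C('g')=2
L[0]='g': occ=0, LF[0]=C('g')+0=2+0=2
L[1]='g': occ=1, LF[1]=C('g')+1=2+1=3
L[2]='g': occ=2, LF[2]=C('g')+2=2+2=4
L[3]='$': occ=0, LF[3]=C('$')+0=0+0=0
L[4]='d': occ=0, LF[4]=C('d')+0=1+0=1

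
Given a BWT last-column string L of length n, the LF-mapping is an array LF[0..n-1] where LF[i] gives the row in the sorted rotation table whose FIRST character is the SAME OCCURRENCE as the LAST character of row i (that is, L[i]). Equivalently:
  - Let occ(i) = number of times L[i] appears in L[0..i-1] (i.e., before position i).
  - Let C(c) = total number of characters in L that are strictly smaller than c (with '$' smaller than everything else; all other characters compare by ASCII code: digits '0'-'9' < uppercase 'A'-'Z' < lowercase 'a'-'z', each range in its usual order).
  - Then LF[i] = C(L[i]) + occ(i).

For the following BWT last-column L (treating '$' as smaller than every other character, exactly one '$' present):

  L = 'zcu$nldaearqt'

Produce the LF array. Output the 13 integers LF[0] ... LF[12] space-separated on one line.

Answer: 12 3 11 0 7 6 4 1 5 2 9 8 10

Derivation:
Char counts: '$':1, 'a':2, 'c':1, 'd':1, 'e':1, 'l':1, 'n':1, 'q':1, 'r':1, 't':1, 'u':1, 'z':1
C (first-col start): C('$')=0, C('a')=1, C('c')=3, C('d')=4, C('e')=5, C('l')=6, C('n')=7, C('q')=8, C('r')=9, C('t')=10, C('u')=11, C('z')=12
L[0]='z': occ=0, LF[0]=C('z')+0=12+0=12
L[1]='c': occ=0, LF[1]=C('c')+0=3+0=3
L[2]='u': occ=0, LF[2]=C('u')+0=11+0=11
L[3]='$': occ=0, LF[3]=C('$')+0=0+0=0
L[4]='n': occ=0, LF[4]=C('n')+0=7+0=7
L[5]='l': occ=0, LF[5]=C('l')+0=6+0=6
L[6]='d': occ=0, LF[6]=C('d')+0=4+0=4
L[7]='a': occ=0, LF[7]=C('a')+0=1+0=1
L[8]='e': occ=0, LF[8]=C('e')+0=5+0=5
L[9]='a': occ=1, LF[9]=C('a')+1=1+1=2
L[10]='r': occ=0, LF[10]=C('r')+0=9+0=9
L[11]='q': occ=0, LF[11]=C('q')+0=8+0=8
L[12]='t': occ=0, LF[12]=C('t')+0=10+0=10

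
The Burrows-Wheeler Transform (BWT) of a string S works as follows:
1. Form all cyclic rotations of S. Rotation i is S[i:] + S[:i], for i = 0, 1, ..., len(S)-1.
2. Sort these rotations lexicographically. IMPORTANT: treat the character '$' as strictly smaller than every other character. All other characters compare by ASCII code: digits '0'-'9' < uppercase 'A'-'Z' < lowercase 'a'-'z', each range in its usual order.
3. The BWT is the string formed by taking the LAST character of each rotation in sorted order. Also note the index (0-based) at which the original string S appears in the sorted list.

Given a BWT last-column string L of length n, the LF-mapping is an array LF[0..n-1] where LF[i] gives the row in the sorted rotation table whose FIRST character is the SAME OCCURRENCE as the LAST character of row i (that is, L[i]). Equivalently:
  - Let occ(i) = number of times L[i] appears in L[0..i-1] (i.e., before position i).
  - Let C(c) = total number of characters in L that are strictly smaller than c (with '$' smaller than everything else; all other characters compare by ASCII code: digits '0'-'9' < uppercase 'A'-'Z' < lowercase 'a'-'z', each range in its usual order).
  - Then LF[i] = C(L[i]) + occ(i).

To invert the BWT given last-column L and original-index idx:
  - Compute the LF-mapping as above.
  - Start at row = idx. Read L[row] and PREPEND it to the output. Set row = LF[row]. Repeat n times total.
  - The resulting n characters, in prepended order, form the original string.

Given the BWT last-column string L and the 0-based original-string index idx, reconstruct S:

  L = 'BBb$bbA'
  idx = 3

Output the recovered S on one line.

LF mapping: 2 3 4 0 5 6 1
Walk LF starting at row 3, prepending L[row]:
  step 1: row=3, L[3]='$', prepend. Next row=LF[3]=0
  step 2: row=0, L[0]='B', prepend. Next row=LF[0]=2
  step 3: row=2, L[2]='b', prepend. Next row=LF[2]=4
  step 4: row=4, L[4]='b', prepend. Next row=LF[4]=5
  step 5: row=5, L[5]='b', prepend. Next row=LF[5]=6
  step 6: row=6, L[6]='A', prepend. Next row=LF[6]=1
  step 7: row=1, L[1]='B', prepend. Next row=LF[1]=3
Reversed output: BAbbbB$

Answer: BAbbbB$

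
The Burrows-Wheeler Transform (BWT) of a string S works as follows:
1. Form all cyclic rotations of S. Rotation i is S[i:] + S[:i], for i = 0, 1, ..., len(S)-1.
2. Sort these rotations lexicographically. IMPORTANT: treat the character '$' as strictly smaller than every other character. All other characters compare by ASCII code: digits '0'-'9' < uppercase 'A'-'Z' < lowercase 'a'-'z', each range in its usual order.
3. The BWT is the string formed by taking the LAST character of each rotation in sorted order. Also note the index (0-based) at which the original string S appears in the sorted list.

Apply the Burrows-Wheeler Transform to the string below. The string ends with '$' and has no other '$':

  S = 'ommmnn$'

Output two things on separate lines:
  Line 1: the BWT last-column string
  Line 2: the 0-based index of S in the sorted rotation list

All 7 rotations (rotation i = S[i:]+S[:i]):
  rot[0] = ommmnn$
  rot[1] = mmmnn$o
  rot[2] = mmnn$om
  rot[3] = mnn$omm
  rot[4] = nn$ommm
  rot[5] = n$ommmn
  rot[6] = $ommmnn
Sorted (with $ < everything):
  sorted[0] = $ommmnn  (last char: 'n')
  sorted[1] = mmmnn$o  (last char: 'o')
  sorted[2] = mmnn$om  (last char: 'm')
  sorted[3] = mnn$omm  (last char: 'm')
  sorted[4] = n$ommmn  (last char: 'n')
  sorted[5] = nn$ommm  (last char: 'm')
  sorted[6] = ommmnn$  (last char: '$')
Last column: nommnm$
Original string S is at sorted index 6

Answer: nommnm$
6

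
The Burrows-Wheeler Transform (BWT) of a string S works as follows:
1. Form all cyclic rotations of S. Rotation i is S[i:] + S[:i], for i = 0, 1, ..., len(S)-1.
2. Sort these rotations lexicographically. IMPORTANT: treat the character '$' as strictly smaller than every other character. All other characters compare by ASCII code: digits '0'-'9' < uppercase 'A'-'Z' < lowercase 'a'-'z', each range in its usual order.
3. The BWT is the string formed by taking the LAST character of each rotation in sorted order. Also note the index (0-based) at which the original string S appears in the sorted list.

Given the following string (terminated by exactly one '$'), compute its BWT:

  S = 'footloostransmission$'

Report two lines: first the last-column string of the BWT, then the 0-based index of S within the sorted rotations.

Answer: nr$smtsoailfootsnioos
2

Derivation:
All 21 rotations (rotation i = S[i:]+S[:i]):
  rot[0] = footloostransmission$
  rot[1] = ootloostransmission$f
  rot[2] = otloostransmission$fo
  rot[3] = tloostransmission$foo
  rot[4] = loostransmission$foot
  rot[5] = oostransmission$footl
  rot[6] = ostransmission$footlo
  rot[7] = stransmission$footloo
  rot[8] = transmission$footloos
  rot[9] = ransmission$footloost
  rot[10] = ansmission$footloostr
  rot[11] = nsmission$footloostra
  rot[12] = smission$footloostran
  rot[13] = mission$footloostrans
  rot[14] = ission$footloostransm
  rot[15] = ssion$footloostransmi
  rot[16] = sion$footloostransmis
  rot[17] = ion$footloostransmiss
  rot[18] = on$footloostransmissi
  rot[19] = n$footloostransmissio
  rot[20] = $footloostransmission
Sorted (with $ < everything):
  sorted[0] = $footloostransmission  (last char: 'n')
  sorted[1] = ansmission$footloostr  (last char: 'r')
  sorted[2] = footloostransmission$  (last char: '$')
  sorted[3] = ion$footloostransmiss  (last char: 's')
  sorted[4] = ission$footloostransm  (last char: 'm')
  sorted[5] = loostransmission$foot  (last char: 't')
  sorted[6] = mission$footloostrans  (last char: 's')
  sorted[7] = n$footloostransmissio  (last char: 'o')
  sorted[8] = nsmission$footloostra  (last char: 'a')
  sorted[9] = on$footloostransmissi  (last char: 'i')
  sorted[10] = oostransmission$footl  (last char: 'l')
  sorted[11] = ootloostransmission$f  (last char: 'f')
  sorted[12] = ostransmission$footlo  (last char: 'o')
  sorted[13] = otloostransmission$fo  (last char: 'o')
  sorted[14] = ransmission$footloost  (last char: 't')
  sorted[15] = sion$footloostransmis  (last char: 's')
  sorted[16] = smission$footloostran  (last char: 'n')
  sorted[17] = ssion$footloostransmi  (last char: 'i')
  sorted[18] = stransmission$footloo  (last char: 'o')
  sorted[19] = tloostransmission$foo  (last char: 'o')
  sorted[20] = transmission$footloos  (last char: 's')
Last column: nr$smtsoailfootsnioos
Original string S is at sorted index 2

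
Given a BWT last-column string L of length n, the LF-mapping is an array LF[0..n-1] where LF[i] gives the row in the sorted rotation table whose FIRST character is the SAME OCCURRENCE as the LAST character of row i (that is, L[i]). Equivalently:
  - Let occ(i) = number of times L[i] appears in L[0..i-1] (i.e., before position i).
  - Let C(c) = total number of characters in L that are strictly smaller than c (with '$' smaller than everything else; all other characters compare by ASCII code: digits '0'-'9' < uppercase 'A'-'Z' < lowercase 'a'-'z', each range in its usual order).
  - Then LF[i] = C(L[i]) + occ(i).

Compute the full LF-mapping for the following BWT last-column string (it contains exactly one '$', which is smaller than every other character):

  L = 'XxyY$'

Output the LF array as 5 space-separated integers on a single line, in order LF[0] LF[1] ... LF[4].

Answer: 1 3 4 2 0

Derivation:
Char counts: '$':1, 'X':1, 'Y':1, 'x':1, 'y':1
C (first-col start): C('$')=0, C('X')=1, C('Y')=2, C('x')=3, C('y')=4
L[0]='X': occ=0, LF[0]=C('X')+0=1+0=1
L[1]='x': occ=0, LF[1]=C('x')+0=3+0=3
L[2]='y': occ=0, LF[2]=C('y')+0=4+0=4
L[3]='Y': occ=0, LF[3]=C('Y')+0=2+0=2
L[4]='$': occ=0, LF[4]=C('$')+0=0+0=0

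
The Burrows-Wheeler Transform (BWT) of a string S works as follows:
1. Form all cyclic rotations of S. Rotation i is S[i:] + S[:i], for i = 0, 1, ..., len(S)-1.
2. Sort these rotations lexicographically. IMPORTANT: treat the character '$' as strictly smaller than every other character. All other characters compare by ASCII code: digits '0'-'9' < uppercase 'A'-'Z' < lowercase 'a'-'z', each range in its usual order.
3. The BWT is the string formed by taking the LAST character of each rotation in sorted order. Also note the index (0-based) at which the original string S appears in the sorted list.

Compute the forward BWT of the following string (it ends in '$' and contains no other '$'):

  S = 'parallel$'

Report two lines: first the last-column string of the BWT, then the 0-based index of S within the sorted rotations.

All 9 rotations (rotation i = S[i:]+S[:i]):
  rot[0] = parallel$
  rot[1] = arallel$p
  rot[2] = rallel$pa
  rot[3] = allel$par
  rot[4] = llel$para
  rot[5] = lel$paral
  rot[6] = el$parall
  rot[7] = l$paralle
  rot[8] = $parallel
Sorted (with $ < everything):
  sorted[0] = $parallel  (last char: 'l')
  sorted[1] = allel$par  (last char: 'r')
  sorted[2] = arallel$p  (last char: 'p')
  sorted[3] = el$parall  (last char: 'l')
  sorted[4] = l$paralle  (last char: 'e')
  sorted[5] = lel$paral  (last char: 'l')
  sorted[6] = llel$para  (last char: 'a')
  sorted[7] = parallel$  (last char: '$')
  sorted[8] = rallel$pa  (last char: 'a')
Last column: lrplela$a
Original string S is at sorted index 7

Answer: lrplela$a
7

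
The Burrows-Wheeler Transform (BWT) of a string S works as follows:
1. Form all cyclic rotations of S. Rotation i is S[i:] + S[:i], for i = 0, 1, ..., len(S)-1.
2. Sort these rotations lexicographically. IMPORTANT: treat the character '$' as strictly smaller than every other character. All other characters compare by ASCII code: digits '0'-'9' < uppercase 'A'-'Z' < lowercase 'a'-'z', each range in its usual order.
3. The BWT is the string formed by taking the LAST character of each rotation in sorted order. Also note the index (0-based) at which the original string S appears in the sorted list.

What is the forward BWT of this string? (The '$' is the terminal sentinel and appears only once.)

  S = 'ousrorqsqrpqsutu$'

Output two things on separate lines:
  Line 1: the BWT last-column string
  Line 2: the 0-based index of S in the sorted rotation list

Answer: ur$rsrpsqoququtos
2

Derivation:
All 17 rotations (rotation i = S[i:]+S[:i]):
  rot[0] = ousrorqsqrpqsutu$
  rot[1] = usrorqsqrpqsutu$o
  rot[2] = srorqsqrpqsutu$ou
  rot[3] = rorqsqrpqsutu$ous
  rot[4] = orqsqrpqsutu$ousr
  rot[5] = rqsqrpqsutu$ousro
  rot[6] = qsqrpqsutu$ousror
  rot[7] = sqrpqsutu$ousrorq
  rot[8] = qrpqsutu$ousrorqs
  rot[9] = rpqsutu$ousrorqsq
  rot[10] = pqsutu$ousrorqsqr
  rot[11] = qsutu$ousrorqsqrp
  rot[12] = sutu$ousrorqsqrpq
  rot[13] = utu$ousrorqsqrpqs
  rot[14] = tu$ousrorqsqrpqsu
  rot[15] = u$ousrorqsqrpqsut
  rot[16] = $ousrorqsqrpqsutu
Sorted (with $ < everything):
  sorted[0] = $ousrorqsqrpqsutu  (last char: 'u')
  sorted[1] = orqsqrpqsutu$ousr  (last char: 'r')
  sorted[2] = ousrorqsqrpqsutu$  (last char: '$')
  sorted[3] = pqsutu$ousrorqsqr  (last char: 'r')
  sorted[4] = qrpqsutu$ousrorqs  (last char: 's')
  sorted[5] = qsqrpqsutu$ousror  (last char: 'r')
  sorted[6] = qsutu$ousrorqsqrp  (last char: 'p')
  sorted[7] = rorqsqrpqsutu$ous  (last char: 's')
  sorted[8] = rpqsutu$ousrorqsq  (last char: 'q')
  sorted[9] = rqsqrpqsutu$ousro  (last char: 'o')
  sorted[10] = sqrpqsutu$ousrorq  (last char: 'q')
  sorted[11] = srorqsqrpqsutu$ou  (last char: 'u')
  sorted[12] = sutu$ousrorqsqrpq  (last char: 'q')
  sorted[13] = tu$ousrorqsqrpqsu  (last char: 'u')
  sorted[14] = u$ousrorqsqrpqsut  (last char: 't')
  sorted[15] = usrorqsqrpqsutu$o  (last char: 'o')
  sorted[16] = utu$ousrorqsqrpqs  (last char: 's')
Last column: ur$rsrpsqoququtos
Original string S is at sorted index 2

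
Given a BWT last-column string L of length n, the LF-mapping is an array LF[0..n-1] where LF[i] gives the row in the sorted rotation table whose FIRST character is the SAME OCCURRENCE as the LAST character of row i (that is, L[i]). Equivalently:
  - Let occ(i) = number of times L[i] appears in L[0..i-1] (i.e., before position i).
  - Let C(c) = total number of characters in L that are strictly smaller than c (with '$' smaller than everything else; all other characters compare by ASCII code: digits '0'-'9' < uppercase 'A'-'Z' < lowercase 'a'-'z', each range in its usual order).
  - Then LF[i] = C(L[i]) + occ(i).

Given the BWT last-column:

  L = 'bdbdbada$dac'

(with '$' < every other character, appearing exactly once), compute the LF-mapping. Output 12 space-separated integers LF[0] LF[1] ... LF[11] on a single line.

Char counts: '$':1, 'a':3, 'b':3, 'c':1, 'd':4
C (first-col start): C('$')=0, C('a')=1, C('b')=4, C('c')=7, C('d')=8
L[0]='b': occ=0, LF[0]=C('b')+0=4+0=4
L[1]='d': occ=0, LF[1]=C('d')+0=8+0=8
L[2]='b': occ=1, LF[2]=C('b')+1=4+1=5
L[3]='d': occ=1, LF[3]=C('d')+1=8+1=9
L[4]='b': occ=2, LF[4]=C('b')+2=4+2=6
L[5]='a': occ=0, LF[5]=C('a')+0=1+0=1
L[6]='d': occ=2, LF[6]=C('d')+2=8+2=10
L[7]='a': occ=1, LF[7]=C('a')+1=1+1=2
L[8]='$': occ=0, LF[8]=C('$')+0=0+0=0
L[9]='d': occ=3, LF[9]=C('d')+3=8+3=11
L[10]='a': occ=2, LF[10]=C('a')+2=1+2=3
L[11]='c': occ=0, LF[11]=C('c')+0=7+0=7

Answer: 4 8 5 9 6 1 10 2 0 11 3 7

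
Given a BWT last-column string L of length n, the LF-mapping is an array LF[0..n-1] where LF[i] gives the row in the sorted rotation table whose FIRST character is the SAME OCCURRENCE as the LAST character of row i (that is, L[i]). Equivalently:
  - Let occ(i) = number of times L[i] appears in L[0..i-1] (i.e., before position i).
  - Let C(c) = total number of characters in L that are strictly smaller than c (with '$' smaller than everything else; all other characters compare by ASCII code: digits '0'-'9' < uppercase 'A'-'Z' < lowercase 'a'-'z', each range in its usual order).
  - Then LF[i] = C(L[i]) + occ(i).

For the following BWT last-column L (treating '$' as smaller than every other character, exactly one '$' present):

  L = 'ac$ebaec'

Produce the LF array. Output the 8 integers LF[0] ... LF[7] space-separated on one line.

Answer: 1 4 0 6 3 2 7 5

Derivation:
Char counts: '$':1, 'a':2, 'b':1, 'c':2, 'e':2
C (first-col start): C('$')=0, C('a')=1, C('b')=3, C('c')=4, C('e')=6
L[0]='a': occ=0, LF[0]=C('a')+0=1+0=1
L[1]='c': occ=0, LF[1]=C('c')+0=4+0=4
L[2]='$': occ=0, LF[2]=C('$')+0=0+0=0
L[3]='e': occ=0, LF[3]=C('e')+0=6+0=6
L[4]='b': occ=0, LF[4]=C('b')+0=3+0=3
L[5]='a': occ=1, LF[5]=C('a')+1=1+1=2
L[6]='e': occ=1, LF[6]=C('e')+1=6+1=7
L[7]='c': occ=1, LF[7]=C('c')+1=4+1=5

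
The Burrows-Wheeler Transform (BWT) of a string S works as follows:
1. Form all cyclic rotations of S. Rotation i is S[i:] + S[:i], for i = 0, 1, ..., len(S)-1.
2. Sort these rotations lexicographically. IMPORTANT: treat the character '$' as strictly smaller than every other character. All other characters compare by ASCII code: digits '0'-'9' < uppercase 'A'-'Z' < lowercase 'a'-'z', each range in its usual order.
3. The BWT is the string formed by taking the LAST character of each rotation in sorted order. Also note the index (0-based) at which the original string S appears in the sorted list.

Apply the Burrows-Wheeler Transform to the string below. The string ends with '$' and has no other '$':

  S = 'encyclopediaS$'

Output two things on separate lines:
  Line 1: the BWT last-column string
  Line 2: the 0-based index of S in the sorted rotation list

All 14 rotations (rotation i = S[i:]+S[:i]):
  rot[0] = encyclopediaS$
  rot[1] = ncyclopediaS$e
  rot[2] = cyclopediaS$en
  rot[3] = yclopediaS$enc
  rot[4] = clopediaS$ency
  rot[5] = lopediaS$encyc
  rot[6] = opediaS$encycl
  rot[7] = pediaS$encyclo
  rot[8] = ediaS$encyclop
  rot[9] = diaS$encyclope
  rot[10] = iaS$encycloped
  rot[11] = aS$encyclopedi
  rot[12] = S$encyclopedia
  rot[13] = $encyclopediaS
Sorted (with $ < everything):
  sorted[0] = $encyclopediaS  (last char: 'S')
  sorted[1] = S$encyclopedia  (last char: 'a')
  sorted[2] = aS$encyclopedi  (last char: 'i')
  sorted[3] = clopediaS$ency  (last char: 'y')
  sorted[4] = cyclopediaS$en  (last char: 'n')
  sorted[5] = diaS$encyclope  (last char: 'e')
  sorted[6] = ediaS$encyclop  (last char: 'p')
  sorted[7] = encyclopediaS$  (last char: '$')
  sorted[8] = iaS$encycloped  (last char: 'd')
  sorted[9] = lopediaS$encyc  (last char: 'c')
  sorted[10] = ncyclopediaS$e  (last char: 'e')
  sorted[11] = opediaS$encycl  (last char: 'l')
  sorted[12] = pediaS$encyclo  (last char: 'o')
  sorted[13] = yclopediaS$enc  (last char: 'c')
Last column: Saiynep$dceloc
Original string S is at sorted index 7

Answer: Saiynep$dceloc
7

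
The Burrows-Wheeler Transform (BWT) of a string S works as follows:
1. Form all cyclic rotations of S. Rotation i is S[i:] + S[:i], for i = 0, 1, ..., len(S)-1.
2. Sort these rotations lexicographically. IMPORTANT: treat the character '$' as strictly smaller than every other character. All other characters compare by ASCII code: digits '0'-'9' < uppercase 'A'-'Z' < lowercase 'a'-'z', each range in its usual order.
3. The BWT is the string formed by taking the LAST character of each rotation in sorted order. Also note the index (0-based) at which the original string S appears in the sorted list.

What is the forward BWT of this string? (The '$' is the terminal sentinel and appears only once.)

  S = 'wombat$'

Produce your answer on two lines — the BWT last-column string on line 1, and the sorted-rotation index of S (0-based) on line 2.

Answer: tbmowa$
6

Derivation:
All 7 rotations (rotation i = S[i:]+S[:i]):
  rot[0] = wombat$
  rot[1] = ombat$w
  rot[2] = mbat$wo
  rot[3] = bat$wom
  rot[4] = at$womb
  rot[5] = t$womba
  rot[6] = $wombat
Sorted (with $ < everything):
  sorted[0] = $wombat  (last char: 't')
  sorted[1] = at$womb  (last char: 'b')
  sorted[2] = bat$wom  (last char: 'm')
  sorted[3] = mbat$wo  (last char: 'o')
  sorted[4] = ombat$w  (last char: 'w')
  sorted[5] = t$womba  (last char: 'a')
  sorted[6] = wombat$  (last char: '$')
Last column: tbmowa$
Original string S is at sorted index 6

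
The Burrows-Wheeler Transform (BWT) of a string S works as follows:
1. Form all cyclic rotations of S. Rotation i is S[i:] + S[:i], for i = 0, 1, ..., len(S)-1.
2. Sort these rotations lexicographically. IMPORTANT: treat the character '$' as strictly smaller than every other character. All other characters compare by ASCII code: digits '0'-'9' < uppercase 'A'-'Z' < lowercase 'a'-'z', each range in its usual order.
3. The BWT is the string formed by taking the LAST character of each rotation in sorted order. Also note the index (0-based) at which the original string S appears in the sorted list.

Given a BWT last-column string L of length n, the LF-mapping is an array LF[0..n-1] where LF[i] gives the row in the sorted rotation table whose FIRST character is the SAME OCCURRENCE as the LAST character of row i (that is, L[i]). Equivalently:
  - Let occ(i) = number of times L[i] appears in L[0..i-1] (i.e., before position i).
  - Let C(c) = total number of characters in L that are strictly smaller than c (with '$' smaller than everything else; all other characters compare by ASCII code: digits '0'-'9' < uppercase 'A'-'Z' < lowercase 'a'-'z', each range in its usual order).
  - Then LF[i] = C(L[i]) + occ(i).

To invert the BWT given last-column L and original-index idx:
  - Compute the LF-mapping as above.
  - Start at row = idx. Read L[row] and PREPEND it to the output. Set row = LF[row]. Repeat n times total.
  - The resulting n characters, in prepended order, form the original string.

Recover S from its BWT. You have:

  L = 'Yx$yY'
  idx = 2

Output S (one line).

LF mapping: 1 3 0 4 2
Walk LF starting at row 2, prepending L[row]:
  step 1: row=2, L[2]='$', prepend. Next row=LF[2]=0
  step 2: row=0, L[0]='Y', prepend. Next row=LF[0]=1
  step 3: row=1, L[1]='x', prepend. Next row=LF[1]=3
  step 4: row=3, L[3]='y', prepend. Next row=LF[3]=4
  step 5: row=4, L[4]='Y', prepend. Next row=LF[4]=2
Reversed output: YyxY$

Answer: YyxY$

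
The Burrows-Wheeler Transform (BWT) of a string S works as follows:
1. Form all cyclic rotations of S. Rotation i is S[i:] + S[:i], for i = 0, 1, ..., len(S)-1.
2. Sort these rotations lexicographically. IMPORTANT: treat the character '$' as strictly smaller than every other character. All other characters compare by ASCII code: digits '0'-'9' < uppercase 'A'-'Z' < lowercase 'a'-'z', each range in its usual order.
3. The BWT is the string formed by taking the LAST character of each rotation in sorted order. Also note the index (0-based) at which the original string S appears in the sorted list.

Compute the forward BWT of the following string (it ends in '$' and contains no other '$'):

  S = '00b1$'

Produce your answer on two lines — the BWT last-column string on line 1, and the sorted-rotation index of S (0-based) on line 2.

All 5 rotations (rotation i = S[i:]+S[:i]):
  rot[0] = 00b1$
  rot[1] = 0b1$0
  rot[2] = b1$00
  rot[3] = 1$00b
  rot[4] = $00b1
Sorted (with $ < everything):
  sorted[0] = $00b1  (last char: '1')
  sorted[1] = 00b1$  (last char: '$')
  sorted[2] = 0b1$0  (last char: '0')
  sorted[3] = 1$00b  (last char: 'b')
  sorted[4] = b1$00  (last char: '0')
Last column: 1$0b0
Original string S is at sorted index 1

Answer: 1$0b0
1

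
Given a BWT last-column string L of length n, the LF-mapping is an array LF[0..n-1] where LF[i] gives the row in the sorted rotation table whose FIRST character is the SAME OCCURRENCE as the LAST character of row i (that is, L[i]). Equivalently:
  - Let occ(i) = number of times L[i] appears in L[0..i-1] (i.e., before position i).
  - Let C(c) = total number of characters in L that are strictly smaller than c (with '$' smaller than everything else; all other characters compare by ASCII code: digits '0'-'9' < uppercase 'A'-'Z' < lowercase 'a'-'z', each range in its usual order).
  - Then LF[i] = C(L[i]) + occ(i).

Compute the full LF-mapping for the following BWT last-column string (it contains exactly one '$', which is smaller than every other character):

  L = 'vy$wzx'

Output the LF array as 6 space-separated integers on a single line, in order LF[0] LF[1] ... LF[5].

Answer: 1 4 0 2 5 3

Derivation:
Char counts: '$':1, 'v':1, 'w':1, 'x':1, 'y':1, 'z':1
C (first-col start): C('$')=0, C('v')=1, C('w')=2, C('x')=3, C('y')=4, C('z')=5
L[0]='v': occ=0, LF[0]=C('v')+0=1+0=1
L[1]='y': occ=0, LF[1]=C('y')+0=4+0=4
L[2]='$': occ=0, LF[2]=C('$')+0=0+0=0
L[3]='w': occ=0, LF[3]=C('w')+0=2+0=2
L[4]='z': occ=0, LF[4]=C('z')+0=5+0=5
L[5]='x': occ=0, LF[5]=C('x')+0=3+0=3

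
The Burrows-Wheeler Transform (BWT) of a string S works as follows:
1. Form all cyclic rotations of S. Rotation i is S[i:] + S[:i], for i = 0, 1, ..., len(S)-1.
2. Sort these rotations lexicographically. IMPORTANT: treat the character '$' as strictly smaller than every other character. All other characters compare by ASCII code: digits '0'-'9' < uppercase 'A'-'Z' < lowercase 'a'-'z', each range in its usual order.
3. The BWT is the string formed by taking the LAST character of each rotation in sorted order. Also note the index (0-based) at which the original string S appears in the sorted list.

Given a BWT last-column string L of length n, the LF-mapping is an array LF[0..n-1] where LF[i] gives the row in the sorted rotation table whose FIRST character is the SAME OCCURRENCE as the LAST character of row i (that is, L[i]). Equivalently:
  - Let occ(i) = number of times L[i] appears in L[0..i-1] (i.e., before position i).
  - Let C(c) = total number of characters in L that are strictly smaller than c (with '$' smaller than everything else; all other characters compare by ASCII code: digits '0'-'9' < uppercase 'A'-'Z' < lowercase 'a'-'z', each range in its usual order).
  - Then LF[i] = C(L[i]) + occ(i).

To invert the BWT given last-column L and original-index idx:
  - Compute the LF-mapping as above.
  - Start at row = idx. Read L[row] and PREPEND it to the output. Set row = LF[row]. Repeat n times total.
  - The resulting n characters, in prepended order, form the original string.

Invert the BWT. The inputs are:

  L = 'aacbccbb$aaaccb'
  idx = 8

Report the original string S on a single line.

LF mapping: 1 2 10 6 11 12 7 8 0 3 4 5 13 14 9
Walk LF starting at row 8, prepending L[row]:
  step 1: row=8, L[8]='$', prepend. Next row=LF[8]=0
  step 2: row=0, L[0]='a', prepend. Next row=LF[0]=1
  step 3: row=1, L[1]='a', prepend. Next row=LF[1]=2
  step 4: row=2, L[2]='c', prepend. Next row=LF[2]=10
  step 5: row=10, L[10]='a', prepend. Next row=LF[10]=4
  step 6: row=4, L[4]='c', prepend. Next row=LF[4]=11
  step 7: row=11, L[11]='a', prepend. Next row=LF[11]=5
  step 8: row=5, L[5]='c', prepend. Next row=LF[5]=12
  step 9: row=12, L[12]='c', prepend. Next row=LF[12]=13
  step 10: row=13, L[13]='c', prepend. Next row=LF[13]=14
  step 11: row=14, L[14]='b', prepend. Next row=LF[14]=9
  step 12: row=9, L[9]='a', prepend. Next row=LF[9]=3
  step 13: row=3, L[3]='b', prepend. Next row=LF[3]=6
  step 14: row=6, L[6]='b', prepend. Next row=LF[6]=7
  step 15: row=7, L[7]='b', prepend. Next row=LF[7]=8
Reversed output: bbbabcccacacaa$

Answer: bbbabcccacacaa$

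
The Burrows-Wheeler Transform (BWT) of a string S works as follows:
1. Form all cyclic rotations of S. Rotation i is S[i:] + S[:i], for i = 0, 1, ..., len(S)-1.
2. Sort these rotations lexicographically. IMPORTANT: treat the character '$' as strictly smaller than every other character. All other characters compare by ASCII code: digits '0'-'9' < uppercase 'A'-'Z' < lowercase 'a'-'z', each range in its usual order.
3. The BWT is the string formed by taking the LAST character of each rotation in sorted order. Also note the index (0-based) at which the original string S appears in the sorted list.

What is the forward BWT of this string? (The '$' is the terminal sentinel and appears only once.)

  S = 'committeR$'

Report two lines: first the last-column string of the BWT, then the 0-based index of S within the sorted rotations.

All 10 rotations (rotation i = S[i:]+S[:i]):
  rot[0] = committeR$
  rot[1] = ommitteR$c
  rot[2] = mmitteR$co
  rot[3] = mitteR$com
  rot[4] = itteR$comm
  rot[5] = tteR$commi
  rot[6] = teR$commit
  rot[7] = eR$committ
  rot[8] = R$committe
  rot[9] = $committeR
Sorted (with $ < everything):
  sorted[0] = $committeR  (last char: 'R')
  sorted[1] = R$committe  (last char: 'e')
  sorted[2] = committeR$  (last char: '$')
  sorted[3] = eR$committ  (last char: 't')
  sorted[4] = itteR$comm  (last char: 'm')
  sorted[5] = mitteR$com  (last char: 'm')
  sorted[6] = mmitteR$co  (last char: 'o')
  sorted[7] = ommitteR$c  (last char: 'c')
  sorted[8] = teR$commit  (last char: 't')
  sorted[9] = tteR$commi  (last char: 'i')
Last column: Re$tmmocti
Original string S is at sorted index 2

Answer: Re$tmmocti
2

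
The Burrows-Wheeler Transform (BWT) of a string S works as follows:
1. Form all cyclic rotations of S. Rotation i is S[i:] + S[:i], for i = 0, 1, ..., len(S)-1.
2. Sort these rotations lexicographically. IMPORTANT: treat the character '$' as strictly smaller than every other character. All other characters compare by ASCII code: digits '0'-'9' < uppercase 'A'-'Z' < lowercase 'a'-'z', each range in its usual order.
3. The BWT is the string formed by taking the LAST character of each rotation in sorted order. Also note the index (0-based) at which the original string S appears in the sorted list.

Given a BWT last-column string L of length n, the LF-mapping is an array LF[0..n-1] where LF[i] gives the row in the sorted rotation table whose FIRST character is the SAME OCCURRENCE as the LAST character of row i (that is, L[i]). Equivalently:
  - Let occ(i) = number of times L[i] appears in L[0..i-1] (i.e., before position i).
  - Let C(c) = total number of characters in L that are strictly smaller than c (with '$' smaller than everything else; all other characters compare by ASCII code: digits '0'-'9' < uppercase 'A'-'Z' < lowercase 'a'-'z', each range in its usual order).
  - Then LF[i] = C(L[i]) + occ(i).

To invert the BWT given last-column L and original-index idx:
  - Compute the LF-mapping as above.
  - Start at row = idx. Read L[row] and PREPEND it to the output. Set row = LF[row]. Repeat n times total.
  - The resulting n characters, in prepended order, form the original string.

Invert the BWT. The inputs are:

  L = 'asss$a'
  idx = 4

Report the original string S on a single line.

Answer: sassa$

Derivation:
LF mapping: 1 3 4 5 0 2
Walk LF starting at row 4, prepending L[row]:
  step 1: row=4, L[4]='$', prepend. Next row=LF[4]=0
  step 2: row=0, L[0]='a', prepend. Next row=LF[0]=1
  step 3: row=1, L[1]='s', prepend. Next row=LF[1]=3
  step 4: row=3, L[3]='s', prepend. Next row=LF[3]=5
  step 5: row=5, L[5]='a', prepend. Next row=LF[5]=2
  step 6: row=2, L[2]='s', prepend. Next row=LF[2]=4
Reversed output: sassa$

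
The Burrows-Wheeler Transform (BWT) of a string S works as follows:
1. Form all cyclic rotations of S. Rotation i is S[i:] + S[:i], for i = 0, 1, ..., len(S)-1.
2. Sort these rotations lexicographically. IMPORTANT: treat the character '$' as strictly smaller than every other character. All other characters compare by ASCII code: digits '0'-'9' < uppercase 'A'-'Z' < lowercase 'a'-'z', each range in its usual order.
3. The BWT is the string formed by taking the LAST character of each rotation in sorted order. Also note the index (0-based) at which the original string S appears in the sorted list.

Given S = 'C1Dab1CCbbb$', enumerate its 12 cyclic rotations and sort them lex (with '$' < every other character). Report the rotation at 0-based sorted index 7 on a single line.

All 12 rotations (rotation i = S[i:]+S[:i]):
  rot[0] = C1Dab1CCbbb$
  rot[1] = 1Dab1CCbbb$C
  rot[2] = Dab1CCbbb$C1
  rot[3] = ab1CCbbb$C1D
  rot[4] = b1CCbbb$C1Da
  rot[5] = 1CCbbb$C1Dab
  rot[6] = CCbbb$C1Dab1
  rot[7] = Cbbb$C1Dab1C
  rot[8] = bbb$C1Dab1CC
  rot[9] = bb$C1Dab1CCb
  rot[10] = b$C1Dab1CCbb
  rot[11] = $C1Dab1CCbbb
Sorted (with $ < everything):
  sorted[0] = $C1Dab1CCbbb
  sorted[1] = 1CCbbb$C1Dab
  sorted[2] = 1Dab1CCbbb$C
  sorted[3] = C1Dab1CCbbb$
  sorted[4] = CCbbb$C1Dab1
  sorted[5] = Cbbb$C1Dab1C
  sorted[6] = Dab1CCbbb$C1
  sorted[7] = ab1CCbbb$C1D
  sorted[8] = b$C1Dab1CCbb
  sorted[9] = b1CCbbb$C1Da
  sorted[10] = bb$C1Dab1CCb
  sorted[11] = bbb$C1Dab1CC
sorted[7] = ab1CCbbb$C1D

Answer: ab1CCbbb$C1D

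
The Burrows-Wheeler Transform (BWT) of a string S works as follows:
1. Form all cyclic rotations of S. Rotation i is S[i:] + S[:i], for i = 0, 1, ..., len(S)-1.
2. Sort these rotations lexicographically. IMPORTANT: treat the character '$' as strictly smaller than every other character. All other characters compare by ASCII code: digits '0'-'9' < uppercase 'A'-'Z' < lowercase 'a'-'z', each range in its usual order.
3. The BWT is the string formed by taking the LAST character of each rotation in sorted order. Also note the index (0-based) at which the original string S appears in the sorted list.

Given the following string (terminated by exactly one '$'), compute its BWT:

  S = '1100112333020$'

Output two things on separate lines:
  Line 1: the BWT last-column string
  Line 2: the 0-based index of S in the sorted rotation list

All 14 rotations (rotation i = S[i:]+S[:i]):
  rot[0] = 1100112333020$
  rot[1] = 100112333020$1
  rot[2] = 00112333020$11
  rot[3] = 0112333020$110
  rot[4] = 112333020$1100
  rot[5] = 12333020$11001
  rot[6] = 2333020$110011
  rot[7] = 333020$1100112
  rot[8] = 33020$11001123
  rot[9] = 3020$110011233
  rot[10] = 020$1100112333
  rot[11] = 20$11001123330
  rot[12] = 0$110011233302
  rot[13] = $1100112333020
Sorted (with $ < everything):
  sorted[0] = $1100112333020  (last char: '0')
  sorted[1] = 0$110011233302  (last char: '2')
  sorted[2] = 00112333020$11  (last char: '1')
  sorted[3] = 0112333020$110  (last char: '0')
  sorted[4] = 020$1100112333  (last char: '3')
  sorted[5] = 100112333020$1  (last char: '1')
  sorted[6] = 1100112333020$  (last char: '$')
  sorted[7] = 112333020$1100  (last char: '0')
  sorted[8] = 12333020$11001  (last char: '1')
  sorted[9] = 20$11001123330  (last char: '0')
  sorted[10] = 2333020$110011  (last char: '1')
  sorted[11] = 3020$110011233  (last char: '3')
  sorted[12] = 33020$11001123  (last char: '3')
  sorted[13] = 333020$1100112  (last char: '2')
Last column: 021031$0101332
Original string S is at sorted index 6

Answer: 021031$0101332
6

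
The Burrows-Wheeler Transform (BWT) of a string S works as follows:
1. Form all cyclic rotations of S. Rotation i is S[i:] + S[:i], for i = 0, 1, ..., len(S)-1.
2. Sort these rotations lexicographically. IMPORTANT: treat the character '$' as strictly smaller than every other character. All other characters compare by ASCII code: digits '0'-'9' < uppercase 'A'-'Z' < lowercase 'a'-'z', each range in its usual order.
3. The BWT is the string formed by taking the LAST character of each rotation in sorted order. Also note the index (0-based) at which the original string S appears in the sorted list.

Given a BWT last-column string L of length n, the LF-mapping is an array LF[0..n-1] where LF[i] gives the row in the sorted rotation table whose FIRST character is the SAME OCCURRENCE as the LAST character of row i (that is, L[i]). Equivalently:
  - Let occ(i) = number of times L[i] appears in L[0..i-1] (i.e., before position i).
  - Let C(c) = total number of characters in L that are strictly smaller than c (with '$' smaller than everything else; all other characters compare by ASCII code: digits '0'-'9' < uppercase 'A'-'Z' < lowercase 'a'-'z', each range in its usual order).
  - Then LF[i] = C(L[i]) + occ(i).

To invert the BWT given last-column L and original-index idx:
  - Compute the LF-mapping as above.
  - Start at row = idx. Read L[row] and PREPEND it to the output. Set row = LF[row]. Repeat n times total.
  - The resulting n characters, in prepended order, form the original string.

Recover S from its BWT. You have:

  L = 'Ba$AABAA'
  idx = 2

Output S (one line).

LF mapping: 5 7 0 1 2 6 3 4
Walk LF starting at row 2, prepending L[row]:
  step 1: row=2, L[2]='$', prepend. Next row=LF[2]=0
  step 2: row=0, L[0]='B', prepend. Next row=LF[0]=5
  step 3: row=5, L[5]='B', prepend. Next row=LF[5]=6
  step 4: row=6, L[6]='A', prepend. Next row=LF[6]=3
  step 5: row=3, L[3]='A', prepend. Next row=LF[3]=1
  step 6: row=1, L[1]='a', prepend. Next row=LF[1]=7
  step 7: row=7, L[7]='A', prepend. Next row=LF[7]=4
  step 8: row=4, L[4]='A', prepend. Next row=LF[4]=2
Reversed output: AAaAABB$

Answer: AAaAABB$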